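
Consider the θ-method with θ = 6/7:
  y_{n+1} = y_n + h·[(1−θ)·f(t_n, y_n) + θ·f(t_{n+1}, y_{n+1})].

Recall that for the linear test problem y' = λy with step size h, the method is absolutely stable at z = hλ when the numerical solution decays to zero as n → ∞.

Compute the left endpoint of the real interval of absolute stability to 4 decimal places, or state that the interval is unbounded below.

Set f=λy, z=hλ:
  y_{n+1} = y_n + z·[1/7·y_n + 6/7·y_{n+1}] ⇒ (1 − 6/7z)y_{n+1} = (1 + 1/7z)y_n
  ⇒ R(z) = (1 + 1/7z)/(1 − 6/7z).

Find x<0 with |R(x)|<1.
x=-1.21: |R|=0.4060
x=-2: |R|=0.2632
x=-10: |R|=0.0448
x=-100: |R|=0.1532
θ=6/7≥1/2 ⇒ |1+1/7x|<|1−6/7x| ∀x<0 ⇒ interval (−∞,0).

interval (−∞, 0).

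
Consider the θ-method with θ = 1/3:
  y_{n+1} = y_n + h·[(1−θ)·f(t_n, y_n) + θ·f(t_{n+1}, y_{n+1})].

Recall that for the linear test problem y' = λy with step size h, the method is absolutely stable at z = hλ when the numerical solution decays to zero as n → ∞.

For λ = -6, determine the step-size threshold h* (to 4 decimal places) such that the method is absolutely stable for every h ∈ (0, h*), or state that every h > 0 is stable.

With y'=λy (z=hλ):
  y_{n+1} = y_n + z·[2/3·y_n + 1/3·y_{n+1}] ⇒ (1 − 1/3z)y_{n+1} = (1 + 2/3z)y_n
  so R(z) = (1 + 2/3z)/(1 − 1/3z).

Need |R(x)|<1, x<0.
x=-1.69: |R|=0.0810
R=−1: 1+2/3x = −1+1/3x ⇒ -1/3x=2 ⇒ x=2/(-1/3)=-6.0000
Confirm numerically:
  x=-5.884: |R|=0.98694 <1
  x=-5.826: |R|=0.98029 <1
  x=-5.366: |R|=0.92422 <1
  x=-2.775: |R|=0.44156 <1
  x=-6.524: |R|=1.05502 >1
  x=-6.481: |R|=1.05073 >1
  x=-6.480: |R|=1.05063 >1
Interval (-6.0000, 0).

(-6.0000,0); λ=-6 ⇒ h* = (6)/6 = 1.0000.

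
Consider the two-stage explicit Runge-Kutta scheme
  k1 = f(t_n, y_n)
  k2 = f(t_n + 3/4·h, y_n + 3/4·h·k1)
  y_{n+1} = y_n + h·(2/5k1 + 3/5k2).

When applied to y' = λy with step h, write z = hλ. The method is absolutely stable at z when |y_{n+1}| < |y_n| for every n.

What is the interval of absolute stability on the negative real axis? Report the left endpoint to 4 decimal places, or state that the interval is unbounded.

z∈(-2.2222,0).

With y'=λy (z=hλ):
  k1=λy_n ⇒ h·k1=z·y_n;  k2=λ(1+3/4z)y_n ⇒ h·k2=z(1+3/4z)y_n
  y_{n+1}/y_n = 1 + 2/5z + 3/5z(1+3/4z) = 1 + z + 9/20z²
  so R(z) = 1 + z + 9/20z².

Boundary: |R(x)|=1, x<0.
x=-1.64: |R|=0.5703
R=1: x+9/20x²=0 ⇒ x=−20/9=-2.2222; min R=1−1/(4·9/20)=0.4444>−1
Confirm numerically:
  x=-1.337: |R|=0.46741 <1
  x=-1.213: |R|=0.44912 <1
  x=-1.077: |R|=0.44497 <1
  x=-0.942: |R|=0.45731 <1
  x=-2.660: |R|=1.52402 >1
  x=-2.476: |R|=1.28276 >1
Stable set (-2.2222, 0).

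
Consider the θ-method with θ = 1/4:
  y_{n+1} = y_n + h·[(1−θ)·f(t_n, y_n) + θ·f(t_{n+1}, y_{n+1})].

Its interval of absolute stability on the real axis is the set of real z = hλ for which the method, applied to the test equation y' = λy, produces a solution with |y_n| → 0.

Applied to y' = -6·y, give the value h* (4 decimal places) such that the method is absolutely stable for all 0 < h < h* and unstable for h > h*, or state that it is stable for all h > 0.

Set f=λy, z=hλ:
  y_{n+1} = y_n + z·[3/4·y_n + 1/4·y_{n+1}] ⇒ (1 − 1/4z)y_{n+1} = (1 + 3/4z)y_n
  R(z) = (1 + 3/4z)/(1 − 1/4z).

Need |R(x)|<1, x<0.
x=-1.78: |R|=0.2318
R=−1: 1+3/4x = −1+1/4x ⇒ -1/2x=2 ⇒ x=2/(-1/2)=-4.0000
Confirm numerically:
  x=-3.914: |R|=0.97827 <1
  x=-3.679: |R|=0.91640 <1
  x=-2.920: |R|=0.68786 <1
  x=-2.043: |R|=0.35231 <1
  x=-4.354: |R|=1.08475 >1
  x=-4.136: |R|=1.03343 >1
Interval (-4.0000, 0).

(-4.0000,0); λ=-6 ⇒ h* = (4)/6 = 0.6667.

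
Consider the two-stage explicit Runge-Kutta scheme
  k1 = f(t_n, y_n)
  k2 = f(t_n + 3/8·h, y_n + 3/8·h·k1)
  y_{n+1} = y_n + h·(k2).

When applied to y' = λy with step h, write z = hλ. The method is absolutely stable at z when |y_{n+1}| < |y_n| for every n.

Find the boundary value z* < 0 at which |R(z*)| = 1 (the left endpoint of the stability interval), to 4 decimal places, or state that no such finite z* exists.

With y'=λy (z=hλ):
  k1=λy_n ⇒ h·k1=z·y_n;  k2=λ(1+3/8z)y_n ⇒ h·k2=z(1+3/8z)y_n
  y_{n+1}/y_n = 1 + z(1+3/8z) = 1 + z + 3/8z²
  Hence R(z) = 1 + z + 3/8z².

Boundary: |R(x)|=1, x<0.
x=-1.03: |R|=0.3678
R=1: x+3/8x²=0 ⇒ x=−8/3=-2.6667; min R=1−1/(4·3/8)=0.3333>−1
Confirm numerically:
  x=-2.575: |R|=0.91148 <1
  x=-1.551: |R|=0.35110 <1
  x=-1.440: |R|=0.33760 <1
  x=-1.428: |R|=0.33669 <1
  x=-2.961: |R|=1.32682 >1
  x=-2.935: |R|=1.29533 >1
  x=-2.718: |R|=1.05232 >1
Stable set (-2.6667, 0).

z* = -2.6667.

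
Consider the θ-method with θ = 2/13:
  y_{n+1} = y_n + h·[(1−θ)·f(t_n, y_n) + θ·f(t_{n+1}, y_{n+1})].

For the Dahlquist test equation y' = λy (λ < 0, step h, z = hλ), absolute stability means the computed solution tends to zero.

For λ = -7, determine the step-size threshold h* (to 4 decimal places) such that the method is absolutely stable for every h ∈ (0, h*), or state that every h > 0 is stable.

(-2.8889,0); λ=-7 ⇒ h* = (26/9)/7 = 0.4127.

Test eqn y'=λy, z=hλ:
  y_{n+1} = y_n + z·[11/13·y_n + 2/13·y_{n+1}] ⇒ (1 − 2/13z)y_{n+1} = (1 + 11/13z)y_n
  R(z) = (1 + 11/13z)/(1 − 2/13z).

Boundary: |R(x)|=1, x<0.
x=-1: |R|=0.1333
R=−1: 1+11/13x = −1+2/13x ⇒ -9/13x=2 ⇒ x=2/(-9/13)=-2.8889
Confirm numerically:
  x=-2.610: |R|=0.86224 <1
  x=-2.410: |R|=0.75814 <1
  x=-1.992: |R|=0.52473 <1
  x=-1.627: |R|=0.30128 <1
  x=-3.467: |R|=1.26101 >1
  x=-3.415: |R|=1.23878 >1
Stable set (-2.8889, 0).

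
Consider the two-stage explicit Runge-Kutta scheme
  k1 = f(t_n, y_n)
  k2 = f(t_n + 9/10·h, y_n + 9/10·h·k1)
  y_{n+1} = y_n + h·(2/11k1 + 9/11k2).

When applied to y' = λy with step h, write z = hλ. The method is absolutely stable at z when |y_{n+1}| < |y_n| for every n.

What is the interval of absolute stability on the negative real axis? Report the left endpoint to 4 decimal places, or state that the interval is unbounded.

(-1.3580, 0).

Set f=λy, z=hλ:
  k1=λy_n ⇒ h·k1=z·y_n;  k2=λ(1+9/10z)y_n ⇒ h·k2=z(1+9/10z)y_n
  y_{n+1}/y_n = 1 + 2/11z + 9/11z(1+9/10z) = 1 + z + 81/110z²
  R(z) = 1 + z + 81/110z².

Need |R(x)|<1, x<0.
x=-1.4: |R|=1.0433
R=1: x+81/110x²=0 ⇒ x=−110/81=-1.3580; min R=1−1/(4·81/110)=0.6605>−1
Confirm numerically:
  x=-1.210: |R|=0.86811 <1
  x=-0.974: |R|=0.72457 <1
  x=-0.895: |R|=0.69485 <1
  x=-0.602: |R|=0.66486 <1
  x=-1.793: |R|=1.57430 >1
  x=-1.674: |R|=1.38949 >1
So |R|<1 on (-1.3580, 0).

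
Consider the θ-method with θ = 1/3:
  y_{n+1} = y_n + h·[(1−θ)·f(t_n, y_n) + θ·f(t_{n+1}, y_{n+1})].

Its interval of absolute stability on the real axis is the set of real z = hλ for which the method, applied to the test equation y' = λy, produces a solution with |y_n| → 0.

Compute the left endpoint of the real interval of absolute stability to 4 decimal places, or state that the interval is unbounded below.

On y'=λy, z=hλ:
  y_{n+1} = y_n + z·[2/3·y_n + 1/3·y_{n+1}] ⇒ (1 − 1/3z)y_{n+1} = (1 + 2/3z)y_n
  so R(z) = (1 + 2/3z)/(1 − 1/3z).

Find x<0 with |R(x)|<1.
x=-1.18: |R|=0.1531
R=−1: 1+2/3x = −1+1/3x ⇒ -1/3x=2 ⇒ x=2/(-1/3)=-6.0000
Confirm numerically:
  x=-5.449: |R|=0.93479 <1
  x=-5.228: |R|=0.90617 <1
  x=-4.350: |R|=0.77551 <1
  x=-6.520: |R|=1.05462 >1
  x=-6.198: |R|=1.02153 >1
Interval (-6.0000, 0).

z* = -6.0000.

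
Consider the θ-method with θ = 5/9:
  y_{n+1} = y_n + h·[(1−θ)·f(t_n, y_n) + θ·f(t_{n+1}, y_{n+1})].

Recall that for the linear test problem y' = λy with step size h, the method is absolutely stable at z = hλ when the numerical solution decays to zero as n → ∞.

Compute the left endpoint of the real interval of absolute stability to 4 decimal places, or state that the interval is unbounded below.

Set f=λy, z=hλ:
  y_{n+1} = y_n + z·[4/9·y_n + 5/9·y_{n+1}] ⇒ (1 − 5/9z)y_{n+1} = (1 + 4/9z)y_n
  R(z) = (1 + 4/9z)/(1 − 5/9z).

Boundary: |R(x)|=1, x<0.
x=-0.7: |R|=0.4960
x=-2: |R|=0.0526
x=-10: |R|=0.5254
x=-100: |R|=0.7682
θ=5/9≥1/2 ⇒ |1+4/9x|<|1−5/9x| ∀x<0 ⇒ unbounded interval.

unbounded; (−∞, 0).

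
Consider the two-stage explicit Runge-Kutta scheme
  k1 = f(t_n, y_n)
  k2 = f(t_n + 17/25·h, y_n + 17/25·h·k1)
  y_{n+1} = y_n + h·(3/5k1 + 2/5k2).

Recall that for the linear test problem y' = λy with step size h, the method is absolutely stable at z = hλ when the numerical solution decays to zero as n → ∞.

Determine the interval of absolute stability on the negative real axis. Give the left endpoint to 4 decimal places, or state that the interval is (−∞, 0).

Set f=λy, z=hλ:
  k1=λy_n ⇒ h·k1=z·y_n;  k2=λ(1+17/25z)y_n ⇒ h·k2=z(1+17/25z)y_n
  y_{n+1}/y_n = 1 + 3/5z + 2/5z(1+17/25z) = 1 + z + 34/125z²
  so R(z) = 1 + z + 34/125z².

Find x<0 with |R(x)|<1.
x=-0.52: |R|=0.5535
R=1: x+34/125x²=0 ⇒ x=−125/34=-3.6765; min R=1−1/(4·34/125)=0.0809>−1
Confirm numerically:
  x=-3.480: |R|=0.81403 <1
  x=-2.807: |R|=0.33616 <1
  x=-2.291: |R|=0.13664 <1
  x=-1.600: |R|=0.09632 <1
  x=-4.197: |R|=1.59423 >1
  x=-3.963: |R|=1.30886 >1
So |R|<1 on (-3.6765, 0).

(-3.6765, 0).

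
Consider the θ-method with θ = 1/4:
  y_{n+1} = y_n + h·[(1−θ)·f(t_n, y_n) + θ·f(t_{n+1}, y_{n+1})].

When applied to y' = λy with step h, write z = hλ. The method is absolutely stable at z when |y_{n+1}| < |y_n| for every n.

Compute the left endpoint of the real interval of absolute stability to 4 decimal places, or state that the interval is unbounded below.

left endpoint -4.0000.

On y'=λy, z=hλ:
  y_{n+1} = y_n + z·[3/4·y_n + 1/4·y_{n+1}] ⇒ (1 − 1/4z)y_{n+1} = (1 + 3/4z)y_n
  ⇒ R(z) = (1 + 3/4z)/(1 − 1/4z).

Find x<0 with |R(x)|<1.
x=-0.51: |R|=0.5477
R=−1: 1+3/4x = −1+1/4x ⇒ -1/2x=2 ⇒ x=2/(-1/2)=-4.0000
Confirm numerically:
  x=-3.242: |R|=0.79067 <1
  x=-3.043: |R|=0.72824 <1
  x=-2.838: |R|=0.66013 <1
  x=-2.797: |R|=0.64602 <1
  x=-4.518: |R|=1.12162 >1
  x=-4.346: |R|=1.08291 >1
Interval (-4.0000, 0).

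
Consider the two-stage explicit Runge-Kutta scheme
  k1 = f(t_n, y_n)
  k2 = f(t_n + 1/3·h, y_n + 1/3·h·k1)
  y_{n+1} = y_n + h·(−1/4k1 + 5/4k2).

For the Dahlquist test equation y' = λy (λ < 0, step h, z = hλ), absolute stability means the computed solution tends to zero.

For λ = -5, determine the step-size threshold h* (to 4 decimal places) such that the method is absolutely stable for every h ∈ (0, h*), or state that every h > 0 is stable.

(-2.4000,0); λ=-5 ⇒ h* = (12/5)/5 = 0.4800.

With y'=λy (z=hλ):
  k1=λy_n ⇒ h·k1=z·y_n;  k2=λ(1+1/3z)y_n ⇒ h·k2=z(1+1/3z)y_n
  y_{n+1}/y_n = 1 − 1/4z + 5/4z(1+1/3z) = 1 + z + 5/12z²
  ⇒ R(z) = 1 + z + 5/12z².

Find x<0 with |R(x)|<1.
x=-1.28: |R|=0.4027
R=1: x+5/12x²=0 ⇒ x=−12/5=-2.4000; min R=1−1/(4·5/12)=0.4000>−1
Confirm numerically:
  x=-2.067: |R|=0.71320 <1
  x=-1.935: |R|=0.62509 <1
  x=-1.377: |R|=0.41305 <1
  x=-2.836: |R|=1.51521 >1
  x=-2.784: |R|=1.44544 >1
Interval (-2.4000, 0).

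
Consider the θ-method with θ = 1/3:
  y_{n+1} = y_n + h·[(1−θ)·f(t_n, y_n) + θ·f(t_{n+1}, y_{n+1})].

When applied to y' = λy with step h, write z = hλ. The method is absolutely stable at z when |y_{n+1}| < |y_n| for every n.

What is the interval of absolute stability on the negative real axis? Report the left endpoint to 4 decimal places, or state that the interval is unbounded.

On y'=λy, z=hλ:
  y_{n+1} = y_n + z·[2/3·y_n + 1/3·y_{n+1}] ⇒ (1 − 1/3z)y_{n+1} = (1 + 2/3z)y_n
  Hence R(z) = (1 + 2/3z)/(1 − 1/3z).

Find x<0 with |R(x)|<1.
x=-0.78: |R|=0.3810
R=−1: 1+2/3x = −1+1/3x ⇒ -1/3x=2 ⇒ x=2/(-1/3)=-6.0000
Confirm numerically:
  x=-5.738: |R|=0.97002 <1
  x=-4.707: |R|=0.83223 <1
  x=-3.534: |R|=0.62259 <1
  x=-6.374: |R|=1.03990 >1
  x=-6.149: |R|=1.01629 >1
  x=-6.079: |R|=1.00870 >1
Interval (-6.0000, 0).

z∈(-6.0000,0).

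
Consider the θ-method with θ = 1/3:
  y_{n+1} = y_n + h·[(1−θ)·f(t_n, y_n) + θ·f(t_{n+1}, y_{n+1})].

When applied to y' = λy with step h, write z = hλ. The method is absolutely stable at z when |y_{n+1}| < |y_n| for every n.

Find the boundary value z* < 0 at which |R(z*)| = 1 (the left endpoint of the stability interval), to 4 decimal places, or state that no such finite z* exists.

With y'=λy (z=hλ):
  y_{n+1} = y_n + z·[2/3·y_n + 1/3·y_{n+1}] ⇒ (1 − 1/3z)y_{n+1} = (1 + 2/3z)y_n
  so R(z) = (1 + 2/3z)/(1 − 1/3z).

Boundary: |R(x)|=1, x<0.
x=-0.88: |R|=0.3196
R=−1: 1+2/3x = −1+1/3x ⇒ -1/3x=2 ⇒ x=2/(-1/3)=-6.0000
Confirm numerically:
  x=-4.463: |R|=0.79405 <1
  x=-3.881: |R|=0.69205 <1
  x=-2.814: |R|=0.45201 <1
  x=-6.542: |R|=1.05680 >1
  x=-6.307: |R|=1.03299 >1
So |R|<1 on (-6.0000, 0).

left endpoint -6.0000.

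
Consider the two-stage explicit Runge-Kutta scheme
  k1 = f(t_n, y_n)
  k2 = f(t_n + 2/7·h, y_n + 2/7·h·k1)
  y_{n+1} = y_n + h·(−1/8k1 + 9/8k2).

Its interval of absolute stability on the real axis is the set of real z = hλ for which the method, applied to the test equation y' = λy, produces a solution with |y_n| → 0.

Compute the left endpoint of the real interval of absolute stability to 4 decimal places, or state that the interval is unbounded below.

On y'=λy, z=hλ:
  k1=λy_n ⇒ h·k1=z·y_n;  k2=λ(1+2/7z)y_n ⇒ h·k2=z(1+2/7z)y_n
  y_{n+1}/y_n = 1 − 1/8z + 9/8z(1+2/7z) = 1 + z + 9/28z²
  Hence R(z) = 1 + z + 9/28z².

Find x<0 with |R(x)|<1.
x=-0.57: |R|=0.5344
R=1: x+9/28x²=0 ⇒ x=−28/9=-3.1111; min R=1−1/(4·9/28)=0.2222>−1
Confirm numerically:
  x=-1.907: |R|=0.26192 <1
  x=-1.785: |R|=0.23914 <1
  x=-1.702: |R|=0.22912 <1
  x=-3.334: |R|=1.23886 >1
  x=-3.206: |R|=1.09778 >1
So |R|<1 on (-3.1111, 0).

z* = -3.1111.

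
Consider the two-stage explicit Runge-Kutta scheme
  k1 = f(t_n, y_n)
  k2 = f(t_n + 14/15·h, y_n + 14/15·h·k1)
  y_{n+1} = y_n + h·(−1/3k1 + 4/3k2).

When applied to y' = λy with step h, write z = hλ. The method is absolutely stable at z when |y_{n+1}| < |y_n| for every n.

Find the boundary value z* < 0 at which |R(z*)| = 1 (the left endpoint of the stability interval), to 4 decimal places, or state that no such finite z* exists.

With y'=λy (z=hλ):
  k1=λy_n ⇒ h·k1=z·y_n;  k2=λ(1+14/15z)y_n ⇒ h·k2=z(1+14/15z)y_n
  y_{n+1}/y_n = 1 − 1/3z + 4/3z(1+14/15z) = 1 + z + 56/45z²
  R(z) = 1 + z + 56/45z².

Solve |R(x)|<1 on ℝ⁻.
x=-0.77: |R|=0.9678
R=1: x+56/45x²=0 ⇒ x=−45/56=-0.8036; min R=1−1/(4·56/45)=0.7991>−1
Confirm numerically:
  x=-0.750: |R|=0.95000 <1
  x=-0.656: |R|=0.87953 <1
  x=-0.451: |R|=0.80212 <1
  x=-1.349: |R|=1.91564 >1
  x=-1.190: |R|=1.57226 >1
  x=-0.964: |R|=1.19246 >1
So |R|<1 on (-0.8036, 0).

left endpoint -0.8036.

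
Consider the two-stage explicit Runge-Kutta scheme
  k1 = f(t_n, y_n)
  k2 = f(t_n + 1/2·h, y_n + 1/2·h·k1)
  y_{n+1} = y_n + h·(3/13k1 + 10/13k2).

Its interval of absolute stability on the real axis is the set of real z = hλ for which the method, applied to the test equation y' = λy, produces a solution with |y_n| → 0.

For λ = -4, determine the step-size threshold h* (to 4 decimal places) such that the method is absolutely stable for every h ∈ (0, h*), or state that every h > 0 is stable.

Set f=λy, z=hλ:
  k1=λy_n ⇒ h·k1=z·y_n;  k2=λ(1+1/2z)y_n ⇒ h·k2=z(1+1/2z)y_n
  y_{n+1}/y_n = 1 + 3/13z + 10/13z(1+1/2z) = 1 + z + 5/13z²
  so R(z) = 1 + z + 5/13z².

Need |R(x)|<1, x<0.
x=-0.94: |R|=0.3998
R=1: x+5/13x²=0 ⇒ x=−13/5=-2.6000; min R=1−1/(4·5/13)=0.3500>−1
Confirm numerically:
  x=-2.252: |R|=0.69858 <1
  x=-1.677: |R|=0.40467 <1
  x=-1.537: |R|=0.37160 <1
  x=-1.343: |R|=0.35071 <1
  x=-3.147: |R|=1.66208 >1
  x=-2.802: |R|=1.21769 >1
  x=-2.705: |R|=1.10924 >1
Interval (-2.6000, 0).

(-2.6000,0); λ=-4 ⇒ h* = (13/5)/4 = 0.6500.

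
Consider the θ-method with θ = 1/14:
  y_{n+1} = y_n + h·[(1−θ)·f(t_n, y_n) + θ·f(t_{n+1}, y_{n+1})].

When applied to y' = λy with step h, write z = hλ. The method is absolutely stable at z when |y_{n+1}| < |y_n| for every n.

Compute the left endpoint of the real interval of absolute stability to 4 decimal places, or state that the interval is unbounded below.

left endpoint -2.3333.

On y'=λy, z=hλ:
  y_{n+1} = y_n + z·[13/14·y_n + 1/14·y_{n+1}] ⇒ (1 − 1/14z)y_{n+1} = (1 + 13/14z)y_n
  so R(z) = (1 + 13/14z)/(1 − 1/14z).

Solve |R(x)|<1 on ℝ⁻.
x=-0.76: |R|=0.2791
R=−1: 1+13/14x = −1+1/14x ⇒ -6/7x=2 ⇒ x=2/(-6/7)=-2.3333
Confirm numerically:
  x=-2.291: |R|=0.96882 <1
  x=-2.086: |R|=0.81549 <1
  x=-1.673: |R|=0.49442 <1
  x=-1.060: |R|=0.01461 <1
  x=-2.820: |R|=1.34721 >1
  x=-2.770: |R|=1.31246 >1
  x=-2.656: |R|=1.23247 >1
Interval (-2.3333, 0).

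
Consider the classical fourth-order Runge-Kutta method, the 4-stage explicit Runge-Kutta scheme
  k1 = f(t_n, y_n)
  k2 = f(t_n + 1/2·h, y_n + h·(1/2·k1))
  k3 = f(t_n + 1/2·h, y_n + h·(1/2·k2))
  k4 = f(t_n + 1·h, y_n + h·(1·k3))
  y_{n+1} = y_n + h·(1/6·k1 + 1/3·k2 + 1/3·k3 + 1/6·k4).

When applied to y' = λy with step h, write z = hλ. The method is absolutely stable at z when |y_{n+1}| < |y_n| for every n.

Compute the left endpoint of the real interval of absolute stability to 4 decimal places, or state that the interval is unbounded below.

Test eqn y'=λy, z=hλ:
  order 4, 4-stage ⇒ R(z)=1+z+z^2/2+z^3/6+z^4/24
  (e.g. R(-0.83)=0.43893, |R|=0.43893)

Find x<0 with |R(x)|<1.
x=-0.83: |R|=0.4389
|R(-3.18)|=1.7775 |R(-2.95)|=1.2781 |R(-2.39)|=0.5502
Bisect:
  x_lo=-3.1528 |R|=1.7111  x_hi=-0.1538 |R|=0.8574
  mid=-1.65332 |R|=0.27152 →hi
  mid=-2.40308 |R|=0.56094 →hi
  mid=-2.77796 |R|=0.98899 →hi
  mid=-2.96539 |R|=1.30727 →lo
  mid=-2.87168 |R|=1.13824 →lo
  mid=-2.82482 |R|=1.06124 →lo
  mid=-2.80139 |R|=1.02453 →lo
  mid=-2.78967 |R|=1.00662 →lo
  mid=-2.78381 |R|=0.99777 →hi
  mid=-2.78674 |R|=1.00219 →lo
  ...
  [-2.78546,-2.78528] ⇒ x*=-2.7853
Stable set (-2.7853, 0).

z* = -2.7853.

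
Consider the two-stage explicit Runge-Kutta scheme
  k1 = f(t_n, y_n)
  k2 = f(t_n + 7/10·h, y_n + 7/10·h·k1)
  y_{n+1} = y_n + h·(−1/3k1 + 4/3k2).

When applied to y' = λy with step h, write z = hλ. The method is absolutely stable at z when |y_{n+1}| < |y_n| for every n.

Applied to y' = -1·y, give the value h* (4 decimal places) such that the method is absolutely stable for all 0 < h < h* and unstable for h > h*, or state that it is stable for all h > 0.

(-1.0714,0); λ=-1 ⇒ h* = (15/14)/1 = 1.0714.

Set f=λy, z=hλ:
  k1=λy_n ⇒ h·k1=z·y_n;  k2=λ(1+7/10z)y_n ⇒ h·k2=z(1+7/10z)y_n
  y_{n+1}/y_n = 1 − 1/3z + 4/3z(1+7/10z) = 1 + z + 14/15z²
  so R(z) = 1 + z + 14/15z².

Solve |R(x)|<1 on ℝ⁻.
x=-0.78: |R|=0.7878
R=1: x+14/15x²=0 ⇒ x=−15/14=-1.0714; min R=1−1/(4·14/15)=0.7321>−1
Confirm numerically:
  x=-0.818: |R|=0.80652 <1
  x=-0.744: |R|=0.77263 <1
  x=-0.497: |R|=0.73354 <1
  x=-0.488: |R|=0.73427 <1
  x=-1.460: |R|=1.52949 >1
  x=-1.323: |R|=1.31064 >1
Stable set (-1.0714, 0).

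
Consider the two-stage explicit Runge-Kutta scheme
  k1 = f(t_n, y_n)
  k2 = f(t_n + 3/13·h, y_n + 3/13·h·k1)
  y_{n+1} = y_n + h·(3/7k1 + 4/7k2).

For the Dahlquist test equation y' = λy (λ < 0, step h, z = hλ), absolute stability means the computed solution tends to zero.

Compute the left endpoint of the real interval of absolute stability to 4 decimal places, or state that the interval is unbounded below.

With y'=λy (z=hλ):
  k1=λy_n ⇒ h·k1=z·y_n;  k2=λ(1+3/13z)y_n ⇒ h·k2=z(1+3/13z)y_n
  y_{n+1}/y_n = 1 + 3/7z + 4/7z(1+3/13z) = 1 + z + 12/91z²
  Hence R(z) = 1 + z + 12/91z².

Find x<0 with |R(x)|<1.
x=-1.1: |R|=0.0596
R=1: x+12/91x²=0 ⇒ x=−91/12=-7.5833; min R=1−1/(4·12/91)=-0.8958>−1
Confirm numerically:
  x=-5.262: |R|=0.61075 <1
  x=-4.984: |R|=0.70836 <1
  x=-4.896: |R|=0.73501 <1
  x=-4.452: |R|=0.83833 <1
  x=-8.134: |R|=1.59065 >1
  x=-7.918: |R|=1.34944 >1
  x=-7.876: |R|=1.30396 >1
So |R|<1 on (-7.5833, 0).

z* = -7.5833.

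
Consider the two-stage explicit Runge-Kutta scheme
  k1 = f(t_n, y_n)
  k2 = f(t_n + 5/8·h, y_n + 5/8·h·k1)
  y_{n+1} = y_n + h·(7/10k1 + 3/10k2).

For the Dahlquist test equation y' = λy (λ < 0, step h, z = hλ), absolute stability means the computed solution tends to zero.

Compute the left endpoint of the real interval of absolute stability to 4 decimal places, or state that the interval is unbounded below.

z* = -5.3333.

With y'=λy (z=hλ):
  k1=λy_n ⇒ h·k1=z·y_n;  k2=λ(1+5/8z)y_n ⇒ h·k2=z(1+5/8z)y_n
  y_{n+1}/y_n = 1 + 7/10z + 3/10z(1+5/8z) = 1 + z + 3/16z²
  Hence R(z) = 1 + z + 3/16z².

Find x<0 with |R(x)|<1.
x=-0.79: |R|=0.3270
R=1: x+3/16x²=0 ⇒ x=−16/3=-5.3333; min R=1−1/(4·3/16)=-0.3333>−1
Confirm numerically:
  x=-4.612: |R|=0.37623 <1
  x=-3.954: |R|=0.02260 <1
  x=-3.935: |R|=0.03171 <1
  x=-3.373: |R|=0.23979 <1
  x=-5.626: |R|=1.30873 >1
  x=-5.559: |R|=1.23522 >1
  x=-5.371: |R|=1.03793 >1
Interval (-5.3333, 0).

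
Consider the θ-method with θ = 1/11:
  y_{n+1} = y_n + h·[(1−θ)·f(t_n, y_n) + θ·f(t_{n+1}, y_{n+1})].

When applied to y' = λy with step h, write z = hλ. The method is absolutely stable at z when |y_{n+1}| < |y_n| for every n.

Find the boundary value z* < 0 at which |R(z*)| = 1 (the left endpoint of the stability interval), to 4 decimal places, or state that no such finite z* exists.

left endpoint -2.4444.

Test eqn y'=λy, z=hλ:
  y_{n+1} = y_n + z·[10/11·y_n + 1/11·y_{n+1}] ⇒ (1 − 1/11z)y_{n+1} = (1 + 10/11z)y_n
  so R(z) = (1 + 10/11z)/(1 − 1/11z).

Need |R(x)|<1, x<0.
x=-1.71: |R|=0.4799
R=−1: 1+10/11x = −1+1/11x ⇒ -9/11x=2 ⇒ x=2/(-9/11)=-2.4444
Confirm numerically:
  x=-2.411: |R|=0.97756 <1
  x=-1.353: |R|=0.20481 <1
  x=-1.264: |R|=0.13372 <1
  x=-1.070: |R|=0.02486 <1
  x=-2.761: |R|=1.20703 >1
  x=-2.704: |R|=1.17046 >1
Stable set (-2.4444, 0).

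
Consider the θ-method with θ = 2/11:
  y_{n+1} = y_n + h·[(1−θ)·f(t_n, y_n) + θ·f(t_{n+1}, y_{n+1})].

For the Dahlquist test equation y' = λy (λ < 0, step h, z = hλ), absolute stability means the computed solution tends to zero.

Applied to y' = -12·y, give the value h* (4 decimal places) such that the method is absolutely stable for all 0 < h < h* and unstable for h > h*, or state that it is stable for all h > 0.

(-3.1429,0); λ=-12 ⇒ h* = (22/7)/12 = 0.2619.

With y'=λy (z=hλ):
  y_{n+1} = y_n + z·[9/11·y_n + 2/11·y_{n+1}] ⇒ (1 − 2/11z)y_{n+1} = (1 + 9/11z)y_n
  R(z) = (1 + 9/11z)/(1 − 2/11z).

Solve |R(x)|<1 on ℝ⁻.
x=-0.97: |R|=0.1754
R=−1: 1+9/11x = −1+2/11x ⇒ -7/11x=2 ⇒ x=2/(-7/11)=-3.1429
Confirm numerically:
  x=-2.884: |R|=0.89194 <1
  x=-2.804: |R|=0.85718 <1
  x=-2.201: |R|=0.57194 <1
  x=-1.553: |R|=0.21104 <1
  x=-3.478: |R|=1.13065 >1
  x=-3.394: |R|=1.09883 >1
Stable set (-3.1429, 0).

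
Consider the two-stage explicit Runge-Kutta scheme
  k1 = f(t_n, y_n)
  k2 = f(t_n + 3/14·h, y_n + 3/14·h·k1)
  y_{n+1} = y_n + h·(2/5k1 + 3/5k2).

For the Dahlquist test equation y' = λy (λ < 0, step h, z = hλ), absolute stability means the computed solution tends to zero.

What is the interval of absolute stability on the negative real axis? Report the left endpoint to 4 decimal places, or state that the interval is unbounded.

Test eqn y'=λy, z=hλ:
  k1=λy_n ⇒ h·k1=z·y_n;  k2=λ(1+3/14z)y_n ⇒ h·k2=z(1+3/14z)y_n
  y_{n+1}/y_n = 1 + 2/5z + 3/5z(1+3/14z) = 1 + z + 9/70z²
  so R(z) = 1 + z + 9/70z².

Need |R(x)|<1, x<0.
x=-1.45: |R|=0.1797
R=1: x+9/70x²=0 ⇒ x=−70/9=-7.7778; min R=1−1/(4·9/70)=-0.9444>−1
Confirm numerically:
  x=-6.284: |R|=0.20689 <1
  x=-5.336: |R|=0.67520 <1
  x=-3.211: |R|=0.88536 <1
  x=-8.333: |R|=1.59486 >1
  x=-8.229: |R|=1.47740 >1
  x=-8.146: |R|=1.38565 >1
Stable set (-7.7778, 0).

(-7.7778, 0).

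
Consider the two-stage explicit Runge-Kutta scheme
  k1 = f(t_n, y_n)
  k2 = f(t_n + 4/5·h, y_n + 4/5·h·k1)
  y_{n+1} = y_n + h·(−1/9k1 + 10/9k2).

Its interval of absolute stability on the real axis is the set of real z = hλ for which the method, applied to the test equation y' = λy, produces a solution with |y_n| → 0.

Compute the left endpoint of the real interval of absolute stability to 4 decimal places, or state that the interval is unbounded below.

With y'=λy (z=hλ):
  k1=λy_n ⇒ h·k1=z·y_n;  k2=λ(1+4/5z)y_n ⇒ h·k2=z(1+4/5z)y_n
  y_{n+1}/y_n = 1 − 1/9z + 10/9z(1+4/5z) = 1 + z + 8/9z²
  Hence R(z) = 1 + z + 8/9z².

Boundary: |R(x)|=1, x<0.
x=-1.08: |R|=0.9568
R=1: x+8/9x²=0 ⇒ x=−9/8=-1.1250; min R=1−1/(4·8/9)=0.7188>−1
Confirm numerically:
  x=-0.829: |R|=0.78188 <1
  x=-0.720: |R|=0.74080 <1
  x=-0.660: |R|=0.72720 <1
  x=-1.651: |R|=1.77193 >1
  x=-1.555: |R|=1.59436 >1
  x=-1.408: |R|=1.35419 >1
So |R|<1 on (-1.1250, 0).

left endpoint -1.1250.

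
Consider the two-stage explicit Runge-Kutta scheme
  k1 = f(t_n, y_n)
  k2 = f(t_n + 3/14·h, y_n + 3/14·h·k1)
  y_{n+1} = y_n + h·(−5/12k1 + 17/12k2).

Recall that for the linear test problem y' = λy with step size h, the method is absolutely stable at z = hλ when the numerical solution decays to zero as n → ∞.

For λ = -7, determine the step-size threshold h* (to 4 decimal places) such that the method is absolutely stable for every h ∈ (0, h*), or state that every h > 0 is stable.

(-3.2941,0); λ=-7 ⇒ h* = (56/17)/7 = 0.4706.

On y'=λy, z=hλ:
  k1=λy_n ⇒ h·k1=z·y_n;  k2=λ(1+3/14z)y_n ⇒ h·k2=z(1+3/14z)y_n
  y_{n+1}/y_n = 1 − 5/12z + 17/12z(1+3/14z) = 1 + z + 17/56z²
  Hence R(z) = 1 + z + 17/56z².

Find x<0 with |R(x)|<1.
x=-1.07: |R|=0.2776
R=1: x+17/56x²=0 ⇒ x=−56/17=-3.2941; min R=1−1/(4·17/56)=0.1765>−1
Confirm numerically:
  x=-3.223: |R|=0.93042 <1
  x=-1.927: |R|=0.20026 <1
  x=-1.826: |R|=0.18619 <1
  x=-1.742: |R|=0.17921 <1
  x=-3.678: |R|=1.42862 >1
  x=-3.359: |R|=1.06616 >1
So |R|<1 on (-3.2941, 0).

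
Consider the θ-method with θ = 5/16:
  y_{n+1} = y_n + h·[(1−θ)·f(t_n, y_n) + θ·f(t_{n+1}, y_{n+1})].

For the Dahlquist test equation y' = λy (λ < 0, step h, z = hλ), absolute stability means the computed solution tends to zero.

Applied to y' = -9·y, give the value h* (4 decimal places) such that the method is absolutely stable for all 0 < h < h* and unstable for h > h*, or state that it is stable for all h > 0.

(-5.3333,0); λ=-9 ⇒ h* = (16/3)/9 = 0.5926.

Set f=λy, z=hλ:
  y_{n+1} = y_n + z·[11/16·y_n + 5/16·y_{n+1}] ⇒ (1 − 5/16z)y_{n+1} = (1 + 11/16z)y_n
  Hence R(z) = (1 + 11/16z)/(1 − 5/16z).

Find x<0 with |R(x)|<1.
x=-1.18: |R|=0.1379
R=−1: 1+11/16x = −1+5/16x ⇒ -3/8x=2 ⇒ x=2/(-3/8)=-5.3333
Confirm numerically:
  x=-4.372: |R|=0.84765 <1
  x=-3.603: |R|=0.69478 <1
  x=-2.190: |R|=0.30019 <1
  x=-5.636: |R|=1.04110 >1
  x=-5.559: |R|=1.03092 >1
So |R|<1 on (-5.3333, 0).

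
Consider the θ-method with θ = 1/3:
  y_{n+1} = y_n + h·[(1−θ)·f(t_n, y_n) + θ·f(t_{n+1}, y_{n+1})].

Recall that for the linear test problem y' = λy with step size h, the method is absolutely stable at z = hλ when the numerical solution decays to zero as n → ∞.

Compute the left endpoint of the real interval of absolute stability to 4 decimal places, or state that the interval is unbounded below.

z* = -6.0000.

Set f=λy, z=hλ:
  y_{n+1} = y_n + z·[2/3·y_n + 1/3·y_{n+1}] ⇒ (1 − 1/3z)y_{n+1} = (1 + 2/3z)y_n
  Hence R(z) = (1 + 2/3z)/(1 − 1/3z).

Boundary: |R(x)|=1, x<0.
x=-0.77: |R|=0.3873
R=−1: 1+2/3x = −1+1/3x ⇒ -1/3x=2 ⇒ x=2/(-1/3)=-6.0000
Confirm numerically:
  x=-5.807: |R|=0.97809 <1
  x=-4.017: |R|=0.71740 <1
  x=-3.302: |R|=0.57188 <1
  x=-3.183: |R|=0.54440 <1
  x=-6.450: |R|=1.04762 >1
  x=-6.415: |R|=1.04408 >1
So |R|<1 on (-6.0000, 0).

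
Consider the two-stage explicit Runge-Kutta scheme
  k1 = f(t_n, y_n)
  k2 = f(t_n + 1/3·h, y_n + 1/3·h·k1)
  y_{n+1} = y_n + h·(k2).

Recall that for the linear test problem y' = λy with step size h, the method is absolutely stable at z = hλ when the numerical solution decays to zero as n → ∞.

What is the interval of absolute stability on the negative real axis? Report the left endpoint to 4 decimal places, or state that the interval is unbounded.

z∈(-3.0000,0).

Set f=λy, z=hλ:
  k1=λy_n ⇒ h·k1=z·y_n;  k2=λ(1+1/3z)y_n ⇒ h·k2=z(1+1/3z)y_n
  y_{n+1}/y_n = 1 + z(1+1/3z) = 1 + z + 1/3z²
  R(z) = 1 + z + 1/3z².

Solve |R(x)|<1 on ℝ⁻.
x=-1.39: |R|=0.2540
R=1: x+1/3x²=0 ⇒ x=−3=-3.0000; min R=1−1/(4·1/3)=0.2500>−1
Confirm numerically:
  x=-2.863: |R|=0.86926 <1
  x=-2.122: |R|=0.37896 <1
  x=-1.577: |R|=0.25198 <1
  x=-3.375: |R|=1.42188 >1
  x=-3.268: |R|=1.29194 >1
Stable set (-3.0000, 0).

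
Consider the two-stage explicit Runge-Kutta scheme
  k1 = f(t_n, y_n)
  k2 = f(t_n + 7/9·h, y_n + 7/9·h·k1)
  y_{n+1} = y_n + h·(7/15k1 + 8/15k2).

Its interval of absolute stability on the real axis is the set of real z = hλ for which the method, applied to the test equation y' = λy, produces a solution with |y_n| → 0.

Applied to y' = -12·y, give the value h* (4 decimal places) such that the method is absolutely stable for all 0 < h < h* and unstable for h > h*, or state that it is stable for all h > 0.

Set f=λy, z=hλ:
  k1=λy_n ⇒ h·k1=z·y_n;  k2=λ(1+7/9z)y_n ⇒ h·k2=z(1+7/9z)y_n
  y_{n+1}/y_n = 1 + 7/15z + 8/15z(1+7/9z) = 1 + z + 56/135z²
  ⇒ R(z) = 1 + z + 56/135z².

Find x<0 with |R(x)|<1.
x=-0.59: |R|=0.5544
R=1: x+56/135x²=0 ⇒ x=−135/56=-2.4107; min R=1−1/(4·56/135)=0.3973>−1
Confirm numerically:
  x=-1.976: |R|=0.64368 <1
  x=-1.759: |R|=0.52447 <1
  x=-1.647: |R|=0.47823 <1
  x=-0.971: |R|=0.42010 <1
  x=-2.965: |R|=1.68173 >1
  x=-2.810: |R|=1.46542 >1
  x=-2.791: |R|=1.44028 >1
Stable set (-2.4107, 0).

(-2.4107,0); λ=-12 ⇒ h* = (135/56)/12 = 0.2009.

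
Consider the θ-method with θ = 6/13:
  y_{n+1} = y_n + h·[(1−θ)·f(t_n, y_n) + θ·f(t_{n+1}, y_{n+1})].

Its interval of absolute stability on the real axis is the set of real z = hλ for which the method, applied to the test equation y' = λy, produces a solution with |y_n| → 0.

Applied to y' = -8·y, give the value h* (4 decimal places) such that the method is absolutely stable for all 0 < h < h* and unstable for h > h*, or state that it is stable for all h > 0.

On y'=λy, z=hλ:
  y_{n+1} = y_n + z·[7/13·y_n + 6/13·y_{n+1}] ⇒ (1 − 6/13z)y_{n+1} = (1 + 7/13z)y_n
  R(z) = (1 + 7/13z)/(1 − 6/13z).

Need |R(x)|<1, x<0.
x=-1.48: |R|=0.1207
R=−1: 1+7/13x = −1+6/13x ⇒ -1/13x=2 ⇒ x=2/(-1/13)=-26.0000
Confirm numerically:
  x=-22.580: |R|=0.97697 <1
  x=-22.348: |R|=0.97517 <1
  x=-16.730: |R|=0.91824 <1
  x=-14.379: |R|=0.88294 <1
  x=-26.348: |R|=1.00203 >1
  x=-26.224: |R|=1.00131 >1
  x=-26.080: |R|=1.00047 >1
Stable set (-26.0000, 0).

(-26.0000,0); λ=-8 ⇒ h* = (26)/8 = 3.2500.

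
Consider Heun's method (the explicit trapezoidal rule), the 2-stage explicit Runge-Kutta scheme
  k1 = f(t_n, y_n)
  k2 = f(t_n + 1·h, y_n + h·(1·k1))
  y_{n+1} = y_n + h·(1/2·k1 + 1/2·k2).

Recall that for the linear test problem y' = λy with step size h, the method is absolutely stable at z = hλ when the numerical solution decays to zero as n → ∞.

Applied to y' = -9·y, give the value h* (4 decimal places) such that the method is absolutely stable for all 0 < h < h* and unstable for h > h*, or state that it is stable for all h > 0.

Set f=λy, z=hλ:
  order 2, 2-stage ⇒ R(z)=1+z+z^2/2
  (e.g. R(-0.68)=0.55120, |R|=0.55120)

Need |R(x)|<1, x<0.
x=-0.68: |R|=0.5512
|R(-2.32)|=1.3712 |R(-1.94)|=0.9418 |R(-0.78)|=0.5242
Bisect:
  x_lo=-2.6981 |R|=1.9418  x_hi=-0.3299 |R|=0.7246
  mid=-1.51400 |R|=0.63210 →hi
  mid=-2.10607 |R|=1.11169 →lo
  mid=-1.81003 |R|=0.82808 →hi
  mid=-1.95805 |R|=0.95893 →hi
  mid=-2.03206 |R|=1.03257 →lo
  mid=-1.99505 |R|=0.99507 →hi
  mid=-2.01356 |R|=1.01365 →lo
  ...
  [-2.00011,-1.99997] ⇒ x*=-2.0000
So |R|<1 on (-2.0000, 0).

(-2.0000,0); λ=-9 ⇒ h* = 0.2222.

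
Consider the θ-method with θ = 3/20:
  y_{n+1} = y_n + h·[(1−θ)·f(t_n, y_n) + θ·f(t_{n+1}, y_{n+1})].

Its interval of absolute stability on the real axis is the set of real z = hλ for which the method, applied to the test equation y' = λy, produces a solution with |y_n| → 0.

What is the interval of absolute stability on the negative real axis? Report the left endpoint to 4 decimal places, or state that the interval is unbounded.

Set f=λy, z=hλ:
  y_{n+1} = y_n + z·[17/20·y_n + 3/20·y_{n+1}] ⇒ (1 − 3/20z)y_{n+1} = (1 + 17/20z)y_n
  Hence R(z) = (1 + 17/20z)/(1 − 3/20z).

Boundary: |R(x)|=1, x<0.
x=-0.65: |R|=0.4077
R=−1: 1+17/20x = −1+3/20x ⇒ -7/10x=2 ⇒ x=2/(-7/10)=-2.8571
Confirm numerically:
  x=-2.628: |R|=0.88495 <1
  x=-2.318: |R|=0.71997 <1
  x=-1.665: |R|=0.33227 <1
  x=-3.149: |R|=1.13876 >1
  x=-3.032: |R|=1.08414 >1
  x=-2.923: |R|=1.03205 >1
Stable set (-2.8571, 0).

z∈(-2.8571,0).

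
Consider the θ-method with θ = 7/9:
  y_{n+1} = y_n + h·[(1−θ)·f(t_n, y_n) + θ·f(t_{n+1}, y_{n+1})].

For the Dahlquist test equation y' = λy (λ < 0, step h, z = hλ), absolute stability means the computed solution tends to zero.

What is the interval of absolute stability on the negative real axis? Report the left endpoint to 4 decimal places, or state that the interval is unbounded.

On y'=λy, z=hλ:
  y_{n+1} = y_n + z·[2/9·y_n + 7/9·y_{n+1}] ⇒ (1 − 7/9z)y_{n+1} = (1 + 2/9z)y_n
  Hence R(z) = (1 + 2/9z)/(1 − 7/9z).

Solve |R(x)|<1 on ℝ⁻.
x=-1.39: |R|=0.3321
x=-2: |R|=0.2174
x=-10: |R|=0.1392
x=-100: |R|=0.2694
θ=7/9≥1/2 ⇒ |1+2/9x|<|1−7/9x| ∀x<0 ⇒ stable on all of ℝ⁻.

unbounded; (−∞, 0).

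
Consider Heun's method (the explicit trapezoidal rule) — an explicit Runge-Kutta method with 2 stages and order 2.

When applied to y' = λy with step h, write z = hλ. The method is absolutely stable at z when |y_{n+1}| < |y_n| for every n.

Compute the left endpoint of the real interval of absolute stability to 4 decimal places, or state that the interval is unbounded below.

Set f=λy, z=hλ:
  order 2, 2-stage ⇒ R(z)=1+z+z^2/2
  (e.g. R(-1.17)=0.51445, |R|=0.51445)

Need |R(x)|<1, x<0.
x=-1.17: |R|=0.5144
|R(-1.55)|=0.6513 |R(-0.9)|=0.5050 |R(-0.8)|=0.5200
Bisect:
  x_lo=-2.6980 |R|=1.9417  x_hi=-0.1159 |R|=0.8909
  mid=-1.40695 |R|=0.58280 →hi
  mid=-2.05250 |R|=1.05388 →lo
  mid=-1.72972 |R|=0.76625 →hi
  mid=-1.89111 |R|=0.89704 →hi
  mid=-1.97180 |R|=0.97220 →hi
  mid=-2.01215 |R|=1.01222 →lo
  mid=-1.99198 |R|=0.99201 →hi
  mid=-2.00206 |R|=1.00207 →lo
  ...
  [-2.00002,-1.99986] ⇒ x*=-2.0000
So |R|<1 on (-2.0000, 0).

z* = -2.0000.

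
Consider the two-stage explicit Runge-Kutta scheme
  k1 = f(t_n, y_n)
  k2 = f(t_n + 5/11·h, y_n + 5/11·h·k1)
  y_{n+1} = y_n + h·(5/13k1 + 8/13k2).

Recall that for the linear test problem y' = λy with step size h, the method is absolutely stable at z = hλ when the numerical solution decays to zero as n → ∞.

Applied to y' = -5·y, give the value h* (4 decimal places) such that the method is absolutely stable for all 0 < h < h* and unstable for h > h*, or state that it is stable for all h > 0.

Set f=λy, z=hλ:
  k1=λy_n ⇒ h·k1=z·y_n;  k2=λ(1+5/11z)y_n ⇒ h·k2=z(1+5/11z)y_n
  y_{n+1}/y_n = 1 + 5/13z + 8/13z(1+5/11z) = 1 + z + 40/143z²
  R(z) = 1 + z + 40/143z².

Boundary: |R(x)|=1, x<0.
x=-1.52: |R|=0.1263
R=1: x+40/143x²=0 ⇒ x=−143/40=-3.5750; min R=1−1/(4·40/143)=0.1062>−1
Confirm numerically:
  x=-2.330: |R|=0.18857 <1
  x=-2.031: |R|=0.12284 <1
  x=-1.738: |R|=0.10694 <1
  x=-4.070: |R|=1.56354 >1
  x=-3.685: |R|=1.11338 >1
  x=-3.681: |R|=1.10914 >1
Stable set (-3.5750, 0).

(-3.5750,0); λ=-5 ⇒ h* = (143/40)/5 = 0.7150.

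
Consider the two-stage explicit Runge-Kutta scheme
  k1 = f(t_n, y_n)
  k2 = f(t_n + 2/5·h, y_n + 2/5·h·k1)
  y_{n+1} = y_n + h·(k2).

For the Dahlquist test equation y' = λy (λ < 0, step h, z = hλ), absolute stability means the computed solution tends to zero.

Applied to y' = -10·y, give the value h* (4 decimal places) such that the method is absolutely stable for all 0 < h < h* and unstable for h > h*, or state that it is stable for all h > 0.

With y'=λy (z=hλ):
  k1=λy_n ⇒ h·k1=z·y_n;  k2=λ(1+2/5z)y_n ⇒ h·k2=z(1+2/5z)y_n
  y_{n+1}/y_n = 1 + z(1+2/5z) = 1 + z + 2/5z²
  R(z) = 1 + z + 2/5z².

Need |R(x)|<1, x<0.
x=-0.69: |R|=0.5004
R=1: x+2/5x²=0 ⇒ x=−5/2=-2.5000; min R=1−1/(4·2/5)=0.3750>−1
Confirm numerically:
  x=-2.348: |R|=0.85724 <1
  x=-1.982: |R|=0.58933 <1
  x=-1.271: |R|=0.37518 <1
  x=-3.044: |R|=1.66237 >1
  x=-2.956: |R|=1.53917 >1
  x=-2.935: |R|=1.51069 >1
Stable set (-2.5000, 0).

(-2.5000,0); λ=-10 ⇒ h* = (5/2)/10 = 0.2500.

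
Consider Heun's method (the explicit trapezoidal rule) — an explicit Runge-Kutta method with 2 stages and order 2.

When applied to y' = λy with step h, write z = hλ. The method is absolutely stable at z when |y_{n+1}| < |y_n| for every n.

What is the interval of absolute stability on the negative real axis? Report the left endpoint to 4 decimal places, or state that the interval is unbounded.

z∈(-2.0000,0).

Test eqn y'=λy, z=hλ:
  order 2, 2-stage ⇒ R(z)=1+z+z^2/2
  (e.g. R(-0.43)=0.66245, |R|=0.66245)

Boundary: |R(x)|=1, x<0.
x=-0.43: |R|=0.6624
|R(-2.33)|=1.3845 |R(-2.27)|=1.3064 |R(-2.14)|=1.1498
Bisect:
  x_lo=-2.8355 |R|=2.1845  x_hi=-0.0863 |R|=0.9174
  mid=-1.46089 |R|=0.60621 →hi
  mid=-2.14818 |R|=1.15915 →lo
  mid=-1.80453 |R|=0.82364 →hi
  mid=-1.97635 |R|=0.97663 →hi
  mid=-2.06226 |R|=1.06420 →lo
  mid=-2.01931 |R|=1.01950 →lo
  mid=-1.99783 |R|=0.99783 →hi
  mid=-2.00857 |R|=1.00861 →lo
  mid=-2.00320 |R|=1.00321 →lo
  mid=-2.00052 |R|=1.00052 →lo
  ...
  [-2.00001,-1.99985] ⇒ x*=-2.0000
Stable set (-2.0000, 0).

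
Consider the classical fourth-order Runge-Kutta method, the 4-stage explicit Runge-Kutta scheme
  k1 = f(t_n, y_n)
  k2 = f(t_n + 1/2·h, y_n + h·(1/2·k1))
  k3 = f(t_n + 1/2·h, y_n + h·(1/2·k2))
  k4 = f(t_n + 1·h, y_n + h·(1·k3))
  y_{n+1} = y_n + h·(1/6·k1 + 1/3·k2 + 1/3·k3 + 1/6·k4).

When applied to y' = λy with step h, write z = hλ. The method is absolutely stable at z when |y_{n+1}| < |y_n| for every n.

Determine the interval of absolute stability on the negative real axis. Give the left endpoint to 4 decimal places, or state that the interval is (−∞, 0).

z∈(-2.7853,0).

Test eqn y'=λy, z=hλ:
  order 4, 4-stage ⇒ R(z)=1+z+z^2/2+z^3/6+z^4/24
  (e.g. R(-1.09)=0.34703, |R|=0.34703)

Need |R(x)|<1, x<0.
x=-1.09: |R|=0.3470
|R(-1.21)|=0.3161 |R(-0.81)|=0.4474 |R(-0.51)|=0.6008
Bisect:
  x_lo=-3.2193 |R|=1.8773  x_hi=-0.1473 |R|=0.8630
  mid=-1.68330 |R|=0.27304 →hi
  mid=-2.45129 |R|=0.60264 →hi
  mid=-2.83529 |R|=1.07803 →lo
  mid=-2.64329 |R|=0.80618 →hi
  mid=-2.73929 |R|=0.93283 →hi
  mid=-2.78729 |R|=1.00302 →lo
  mid=-2.76329 |R|=0.96733 →hi
  mid=-2.77529 |R|=0.98502 →hi
  mid=-2.78129 |R|=0.99398 →hi
  ...
  [-2.78542,-2.78523] ⇒ x*=-2.7853
Stable set (-2.7853, 0).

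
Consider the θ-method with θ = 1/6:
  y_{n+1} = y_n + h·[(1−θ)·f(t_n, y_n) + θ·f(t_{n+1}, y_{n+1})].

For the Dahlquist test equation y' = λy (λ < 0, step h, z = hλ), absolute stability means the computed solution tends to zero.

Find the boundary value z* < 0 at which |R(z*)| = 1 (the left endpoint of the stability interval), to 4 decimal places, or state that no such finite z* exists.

left endpoint -3.0000.

On y'=λy, z=hλ:
  y_{n+1} = y_n + z·[5/6·y_n + 1/6·y_{n+1}] ⇒ (1 − 1/6z)y_{n+1} = (1 + 5/6z)y_n
  ⇒ R(z) = (1 + 5/6z)/(1 − 1/6z).

Need |R(x)|<1, x<0.
x=-0.69: |R|=0.3812
R=−1: 1+5/6x = −1+1/6x ⇒ -2/3x=2 ⇒ x=2/(-2/3)=-3.0000
Confirm numerically:
  x=-2.185: |R|=0.60171 <1
  x=-1.903: |R|=0.44477 <1
  x=-1.317: |R|=0.07995 <1
  x=-3.222: |R|=1.09629 >1
  x=-3.185: |R|=1.08057 >1
Interval (-3.0000, 0).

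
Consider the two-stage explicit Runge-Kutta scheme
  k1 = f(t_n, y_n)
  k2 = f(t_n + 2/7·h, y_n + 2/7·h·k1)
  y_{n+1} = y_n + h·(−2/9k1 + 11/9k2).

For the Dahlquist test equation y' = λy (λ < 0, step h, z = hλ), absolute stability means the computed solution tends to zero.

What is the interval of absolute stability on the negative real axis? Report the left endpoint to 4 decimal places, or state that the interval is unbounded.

Set f=λy, z=hλ:
  k1=λy_n ⇒ h·k1=z·y_n;  k2=λ(1+2/7z)y_n ⇒ h·k2=z(1+2/7z)y_n
  y_{n+1}/y_n = 1 − 2/9z + 11/9z(1+2/7z) = 1 + z + 22/63z²
  R(z) = 1 + z + 22/63z².

Solve |R(x)|<1 on ℝ⁻.
x=-0.68: |R|=0.4815
R=1: x+22/63x²=0 ⇒ x=−63/22=-2.8636; min R=1−1/(4·22/63)=0.2841>−1
Confirm numerically:
  x=-2.477: |R|=0.66557 <1
  x=-2.265: |R|=0.52651 <1
  x=-2.211: |R|=0.49610 <1
  x=-1.533: |R|=0.28767 <1
  x=-3.430: |R|=1.67838 >1
  x=-3.322: |R|=1.53173 >1
Interval (-2.8636, 0).

(-2.8636, 0).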